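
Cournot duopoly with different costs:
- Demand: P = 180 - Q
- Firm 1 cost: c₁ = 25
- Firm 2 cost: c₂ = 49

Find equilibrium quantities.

q₁* = 59.67, q₂* = 35.67

Work:
Reaction: q₁ = (180 - 25 - q₂)/2
Reaction: q₂ = (180 - 49 - q₁)/2
Solve simultaneously:
q₁* = (180 - 2×25 + 49)/3 = 59.67
q₂* = (180 - 2×49 + 25)/3 = 35.67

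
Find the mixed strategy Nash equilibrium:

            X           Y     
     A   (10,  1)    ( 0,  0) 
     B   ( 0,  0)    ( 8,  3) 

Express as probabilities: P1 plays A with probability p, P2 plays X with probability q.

p = 0.75, q = 0.4444

Work:
Find probabilities that make opponent indifferent:
P2 chooses q to make P1 indifferent between A and B
P1 chooses p to make P2 indifferent between X and Y
Mixed NE: P1 plays (A: 0.75, B: 0.25), P2 plays (X: 0.4444, Y: 0.5556)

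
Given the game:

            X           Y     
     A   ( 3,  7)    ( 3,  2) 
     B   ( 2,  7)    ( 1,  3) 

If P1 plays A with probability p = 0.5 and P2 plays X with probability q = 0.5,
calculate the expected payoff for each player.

E[P1] = 2.25, E[P2] = 4.75

Work:
E[P1] = p·q·π₁(A,X) + p·(1-q)·π₁(A,Y) + (1-p)·q·π₁(B,X) + (1-p)·(1-q)·π₁(B,Y)
= 0.5·0.5·3 + 0.5·0.5·3 + 0.5·0.5·2 + 0.5·0.5·1
= 2.25

E[P2] = 4.75 (similar calculation)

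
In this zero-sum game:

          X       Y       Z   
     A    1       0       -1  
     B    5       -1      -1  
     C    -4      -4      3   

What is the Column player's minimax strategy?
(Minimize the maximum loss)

Column should play Y, value = 0

Work:
Column player minimizes Row's maximum payoff:
Column X: max payoff to Row = 5
Column Y: max payoff to Row = 0
Column Z: max payoff to Row = 3
Minimum is 0, achieved by column Y.
Minimax strategy: Y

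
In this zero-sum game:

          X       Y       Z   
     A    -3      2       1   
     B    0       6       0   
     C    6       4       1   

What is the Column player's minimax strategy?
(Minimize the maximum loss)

Column should play Z, value = 1

Work:
Column player minimizes Row's maximum payoff:
Column X: max payoff to Row = 6
Column Y: max payoff to Row = 6
Column Z: max payoff to Row = 1
Minimum is 1, achieved by column Z.
Minimax strategy: Z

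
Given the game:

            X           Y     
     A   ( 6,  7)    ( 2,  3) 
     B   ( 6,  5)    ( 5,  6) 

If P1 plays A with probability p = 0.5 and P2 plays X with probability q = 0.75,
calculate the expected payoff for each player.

E[P1] = 5.375, E[P2] = 5.625

Work:
E[P1] = p·q·π₁(A,X) + p·(1-q)·π₁(A,Y) + (1-p)·q·π₁(B,X) + (1-p)·(1-q)·π₁(B,Y)
= 0.5·0.75·6 + 0.5·0.25·2 + 0.5·0.75·6 + 0.5·0.25·5
= 5.375

E[P2] = 5.625 (similar calculation)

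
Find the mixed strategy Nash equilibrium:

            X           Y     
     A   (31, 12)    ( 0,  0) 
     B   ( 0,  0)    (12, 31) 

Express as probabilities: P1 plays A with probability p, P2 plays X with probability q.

p = 0.7209, q = 0.2791

Work:
Find probabilities that make opponent indifferent:
P2 chooses q to make P1 indifferent between A and B
P1 chooses p to make P2 indifferent between X and Y
Mixed NE: P1 plays (A: 0.7209, B: 0.2791), P2 plays (X: 0.2791, Y: 0.7209)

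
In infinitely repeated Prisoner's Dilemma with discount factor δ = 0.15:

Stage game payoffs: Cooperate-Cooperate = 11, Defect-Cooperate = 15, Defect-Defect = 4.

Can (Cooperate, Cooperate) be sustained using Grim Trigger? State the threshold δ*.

δ* = 0.3636; since δ = 0.15 < 0.3636, cooperation cannot be sustained

Work:
For Grim Trigger:
Cooperate forever: 11/(1-δ)
Defect then punished: 15 + 4·δ/(1-δ)
Need: 11/(1-δ) ≥ 15 + 4·δ/(1-δ)
Solving: δ ≥ (T-R)/(T-P) = (15-11)/(15-4) = 0.3636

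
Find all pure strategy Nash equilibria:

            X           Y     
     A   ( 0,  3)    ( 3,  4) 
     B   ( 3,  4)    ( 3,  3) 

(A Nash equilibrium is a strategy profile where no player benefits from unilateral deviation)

Nash equilibrium: (A, Y), (B, X)

Work:
Best responses:
  P1 vs X: payoffs [0, 3] → best response B (payoff 3)
  P1 vs Y: payoffs [3, 3] → best response A/B (payoff 3)
  P2 vs A: payoffs [3, 4] → best response Y (payoff 4)
  P2 vs B: payoffs [4, 3] → best response X (payoff 4)
Mutual best responses: (A,Y), (B,X) → Nash equilibria.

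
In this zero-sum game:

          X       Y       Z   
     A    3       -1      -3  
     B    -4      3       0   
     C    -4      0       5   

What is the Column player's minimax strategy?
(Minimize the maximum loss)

Column should play X or Y (all achieve the minimum), value = 3

Work:
Column player minimizes Row's maximum payoff:
Column X: max payoff to Row = 3
Column Y: max payoff to Row = 3
Column Z: max payoff to Row = 5
Minimum is 3, achieved by columns X, Y (tied).
Each of X or Y is a minimax strategy.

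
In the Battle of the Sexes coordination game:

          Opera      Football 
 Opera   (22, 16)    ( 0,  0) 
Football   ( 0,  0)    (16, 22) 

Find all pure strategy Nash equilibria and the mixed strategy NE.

Pure NE: (Opera, Opera) and (Football, Football); Mixed NE: p = 0.5789, q = 0.4211

Work:
Check pure NE:
(Opera, Opera): (22, 16) - no unilateral deviation beneficial
(Football, Football): (16, 22) - no unilateral deviation beneficial
Mixed NE: P1 plays Opera with p = 0.5789, P2 plays Opera with q = 0.4211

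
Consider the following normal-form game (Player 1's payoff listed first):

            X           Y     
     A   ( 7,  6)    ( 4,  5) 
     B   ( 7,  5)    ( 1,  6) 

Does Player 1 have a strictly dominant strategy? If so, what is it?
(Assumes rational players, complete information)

No strictly dominant strategy exists for Player 1

Work:
A strategy strictly dominates another if it gives a strictly higher payoff against every opponent action. Compare each pair of P1's strategies column-by-column:
  A vs B: [7 vs 7, 4 vs 1] → A does not strictly dominate B (column X: 7 ≤ 7)
  B vs A: [7 vs 7, 1 vs 4] → B does not strictly dominate A (column X: 7 ≤ 7)
No single strategy strictly dominates all others → no strictly dominant strategy.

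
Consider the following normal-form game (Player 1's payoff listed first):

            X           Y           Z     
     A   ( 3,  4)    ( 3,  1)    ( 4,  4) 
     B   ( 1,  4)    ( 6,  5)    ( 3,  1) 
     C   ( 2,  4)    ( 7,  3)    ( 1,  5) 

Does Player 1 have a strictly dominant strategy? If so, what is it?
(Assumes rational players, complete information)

No strictly dominant strategy exists for Player 1

Work:
A strategy strictly dominates another if it gives a strictly higher payoff against every opponent action. Compare each pair of P1's strategies column-by-column:
  A vs B: [3 vs 1, 3 vs 6, 4 vs 3] → A does not strictly dominate B (column Y: 3 ≤ 6)
  A vs C: [3 vs 2, 3 vs 7, 4 vs 1] → A does not strictly dominate C (column Y: 3 ≤ 7)
  B vs A: [1 vs 3, 6 vs 3, 3 vs 4] → B does not strictly dominate A (column X: 1 ≤ 3)
  B vs C: [1 vs 2, 6 vs 7, 3 vs 1] → B does not strictly dominate C (column X: 1 ≤ 2)
  C vs A: [2 vs 3, 7 vs 3, 1 vs 4] → C does not strictly dominate A (column X: 2 ≤ 3)
  C vs B: [2 vs 1, 7 vs 6, 1 vs 3] → C does not strictly dominate B (column Z: 1 ≤ 3)
No single strategy strictly dominates all others → no strictly dominant strategy.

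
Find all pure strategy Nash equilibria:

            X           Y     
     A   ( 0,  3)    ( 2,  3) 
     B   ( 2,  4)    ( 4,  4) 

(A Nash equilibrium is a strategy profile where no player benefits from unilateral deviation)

Nash equilibrium: (B, X), (B, Y)

Work:
Best responses:
  P1 vs X: payoffs [0, 2] → best response B (payoff 2)
  P1 vs Y: payoffs [2, 4] → best response B (payoff 4)
  P2 vs A: payoffs [3, 3] → best response X/Y (payoff 3)
  P2 vs B: payoffs [4, 4] → best response X/Y (payoff 4)
Mutual best responses: (B,X), (B,Y) → Nash equilibria.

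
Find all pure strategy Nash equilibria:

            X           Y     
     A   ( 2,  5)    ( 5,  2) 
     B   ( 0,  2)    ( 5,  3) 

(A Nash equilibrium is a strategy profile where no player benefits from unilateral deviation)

Nash equilibrium: (A, X), (B, Y)

Work:
Best responses:
  P1 vs X: payoffs [2, 0] → best response A (payoff 2)
  P1 vs Y: payoffs [5, 5] → best response A/B (payoff 5)
  P2 vs A: payoffs [5, 2] → best response X (payoff 5)
  P2 vs B: payoffs [2, 3] → best response Y (payoff 3)
Mutual best responses: (A,X), (B,Y) → Nash equilibria.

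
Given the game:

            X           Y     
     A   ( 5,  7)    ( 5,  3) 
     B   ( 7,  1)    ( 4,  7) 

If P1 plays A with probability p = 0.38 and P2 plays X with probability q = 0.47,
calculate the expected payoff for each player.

E[P1] = 5.2542, E[P2] = 4.446

Work:
E[P1] = p·q·π₁(A,X) + p·(1-q)·π₁(A,Y) + (1-p)·q·π₁(B,X) + (1-p)·(1-q)·π₁(B,Y)
= 0.38·0.47·5 + 0.38·0.53·5 + 0.62·0.47·7 + 0.62·0.53·4
= 5.2542

E[P2] = 4.446 (similar calculation)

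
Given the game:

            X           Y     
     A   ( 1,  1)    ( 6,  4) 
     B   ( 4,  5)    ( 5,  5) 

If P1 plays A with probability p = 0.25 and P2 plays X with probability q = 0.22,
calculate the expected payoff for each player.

E[P1] = 4.81, E[P2] = 4.585

Work:
E[P1] = p·q·π₁(A,X) + p·(1-q)·π₁(A,Y) + (1-p)·q·π₁(B,X) + (1-p)·(1-q)·π₁(B,Y)
= 0.25·0.22·1 + 0.25·0.78·6 + 0.75·0.22·4 + 0.75·0.78·5
= 4.81

E[P2] = 4.585 (similar calculation)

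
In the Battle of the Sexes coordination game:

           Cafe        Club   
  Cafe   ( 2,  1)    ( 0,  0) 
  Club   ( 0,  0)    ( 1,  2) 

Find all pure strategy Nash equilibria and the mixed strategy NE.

Pure NE: (Cafe, Cafe) and (Club, Club); Mixed NE: p = 0.6667, q = 0.3333

Work:
Check pure NE:
(Cafe, Cafe): (2, 1) - no unilateral deviation beneficial
(Club, Club): (1, 2) - no unilateral deviation beneficial
Mixed NE: P1 plays Cafe with p = 0.6667, P2 plays Cafe with q = 0.3333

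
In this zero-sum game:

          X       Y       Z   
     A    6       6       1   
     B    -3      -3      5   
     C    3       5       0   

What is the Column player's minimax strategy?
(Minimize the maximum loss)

Column should play Z, value = 5

Work:
Column player minimizes Row's maximum payoff:
Column X: max payoff to Row = 6
Column Y: max payoff to Row = 6
Column Z: max payoff to Row = 5
Minimum is 5, achieved by column Z.
Minimax strategy: Z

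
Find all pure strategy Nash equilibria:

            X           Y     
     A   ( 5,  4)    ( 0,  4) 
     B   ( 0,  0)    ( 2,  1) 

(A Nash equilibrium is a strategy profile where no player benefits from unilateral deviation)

Nash equilibrium: (A, X), (B, Y)

Work:
Best responses:
  P1 vs X: payoffs [5, 0] → best response A (payoff 5)
  P1 vs Y: payoffs [0, 2] → best response B (payoff 2)
  P2 vs A: payoffs [4, 4] → best response X/Y (payoff 4)
  P2 vs B: payoffs [0, 1] → best response Y (payoff 1)
Mutual best responses: (A,X), (B,Y) → Nash equilibria.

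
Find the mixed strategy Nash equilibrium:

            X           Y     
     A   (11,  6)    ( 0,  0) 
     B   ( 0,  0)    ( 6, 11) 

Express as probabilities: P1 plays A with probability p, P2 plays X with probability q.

p = 0.6471, q = 0.3529

Work:
Find probabilities that make opponent indifferent:
P2 chooses q to make P1 indifferent between A and B
P1 chooses p to make P2 indifferent between X and Y
Mixed NE: P1 plays (A: 0.6471, B: 0.3529), P2 plays (X: 0.3529, Y: 0.6471)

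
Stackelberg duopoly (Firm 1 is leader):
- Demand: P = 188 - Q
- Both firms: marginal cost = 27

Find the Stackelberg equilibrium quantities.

q₁* (leader) = 80.5, q₂* (follower) = 40.25

Work:
Follower's reaction: q₂ = (a - c - q₁)/2
Leader substitutes: π₁ = q₁·(a - q₁ - (a-c-q₁)/2 - c)
FOC: q₁* = (188 - 27)/2 = 80.50
Then: q₂* = (188 - 27 - 80.5)/2 = 40.25
Leader has first-mover advantage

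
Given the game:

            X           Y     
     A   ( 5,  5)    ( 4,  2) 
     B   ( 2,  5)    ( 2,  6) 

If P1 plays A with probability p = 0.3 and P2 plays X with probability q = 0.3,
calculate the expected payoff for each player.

E[P1] = 2.69, E[P2] = 4.86

Work:
E[P1] = p·q·π₁(A,X) + p·(1-q)·π₁(A,Y) + (1-p)·q·π₁(B,X) + (1-p)·(1-q)·π₁(B,Y)
= 0.3·0.3·5 + 0.3·0.7·4 + 0.7·0.3·2 + 0.7·0.7·2
= 2.69

E[P2] = 4.86 (similar calculation)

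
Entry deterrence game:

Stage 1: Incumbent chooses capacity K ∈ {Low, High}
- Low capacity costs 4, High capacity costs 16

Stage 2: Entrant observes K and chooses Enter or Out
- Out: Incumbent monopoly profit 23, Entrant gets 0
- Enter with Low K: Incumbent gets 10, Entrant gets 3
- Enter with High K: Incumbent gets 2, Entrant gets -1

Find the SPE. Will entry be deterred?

SPE: (High, Enter|Low, Out|High); Entry deterred. Incumbent net profit = 7

Work:
After Low K: Entrant enters (3 > 0)
After High K: Entrant stays out (-1 < 0)
Incumbent: Low → 10−4=6, High → 23−16=7
Incumbent chooses High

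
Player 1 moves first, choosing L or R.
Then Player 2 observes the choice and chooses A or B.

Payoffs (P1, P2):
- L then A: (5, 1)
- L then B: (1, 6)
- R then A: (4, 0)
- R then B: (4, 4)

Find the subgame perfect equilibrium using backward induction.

P1 plays R, P2 plays B after L and B after R; Payoff (4, 4)

Work:
Backward induction:
After L: P2 chooses B → P1 gets 1
After R: P2 chooses B → P1 gets 4
P1 chooses R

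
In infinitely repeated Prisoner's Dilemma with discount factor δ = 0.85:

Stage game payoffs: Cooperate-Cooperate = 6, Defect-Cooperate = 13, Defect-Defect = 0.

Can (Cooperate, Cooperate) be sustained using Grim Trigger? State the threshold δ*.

δ* = 0.5385; since δ = 0.85 ≥ 0.5385, cooperation can be sustained

Work:
For Grim Trigger:
Cooperate forever: 6/(1-δ)
Defect then punished: 13 + 0·δ/(1-δ)
Need: 6/(1-δ) ≥ 13 + 0·δ/(1-δ)
Solving: δ ≥ (T-R)/(T-P) = (13-6)/(13-0) = 0.5385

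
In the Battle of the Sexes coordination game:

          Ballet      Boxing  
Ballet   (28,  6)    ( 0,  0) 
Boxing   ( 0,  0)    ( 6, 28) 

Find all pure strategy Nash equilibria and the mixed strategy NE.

Pure NE: (Ballet, Ballet) and (Boxing, Boxing); Mixed NE: p = 0.8235, q = 0.1765

Work:
Check pure NE:
(Ballet, Ballet): (28, 6) - no unilateral deviation beneficial
(Boxing, Boxing): (6, 28) - no unilateral deviation beneficial
Mixed NE: P1 plays Ballet with p = 0.8235, P2 plays Ballet with q = 0.1765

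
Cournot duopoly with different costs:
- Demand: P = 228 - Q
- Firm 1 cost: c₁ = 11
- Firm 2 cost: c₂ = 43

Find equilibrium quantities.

q₁* = 83.0, q₂* = 51.0

Work:
Reaction: q₁ = (228 - 11 - q₂)/2
Reaction: q₂ = (228 - 43 - q₁)/2
Solve simultaneously:
q₁* = (228 - 2×11 + 43)/3 = 83.0
q₂* = (228 - 2×43 + 11)/3 = 51.0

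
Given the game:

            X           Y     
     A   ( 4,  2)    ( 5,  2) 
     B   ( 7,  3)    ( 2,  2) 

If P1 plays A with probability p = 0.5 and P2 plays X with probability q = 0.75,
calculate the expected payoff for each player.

E[P1] = 5.0, E[P2] = 2.375

Work:
E[P1] = p·q·π₁(A,X) + p·(1-q)·π₁(A,Y) + (1-p)·q·π₁(B,X) + (1-p)·(1-q)·π₁(B,Y)
= 0.5·0.75·4 + 0.5·0.25·5 + 0.5·0.75·7 + 0.5·0.25·2
= 5.0

E[P2] = 2.375 (similar calculation)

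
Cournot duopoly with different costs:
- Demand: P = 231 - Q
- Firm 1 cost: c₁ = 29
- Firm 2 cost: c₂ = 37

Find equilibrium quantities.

q₁* = 70.0, q₂* = 62.0

Work:
Reaction: q₁ = (231 - 29 - q₂)/2
Reaction: q₂ = (231 - 37 - q₁)/2
Solve simultaneously:
q₁* = (231 - 2×29 + 37)/3 = 70.0
q₂* = (231 - 2×37 + 29)/3 = 62.0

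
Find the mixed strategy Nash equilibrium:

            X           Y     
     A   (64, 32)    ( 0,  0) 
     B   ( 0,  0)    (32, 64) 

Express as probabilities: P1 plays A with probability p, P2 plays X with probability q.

p = 0.6667, q = 0.3333

Work:
Find probabilities that make opponent indifferent:
P2 chooses q to make P1 indifferent between A and B
P1 chooses p to make P2 indifferent between X and Y
Mixed NE: P1 plays (A: 0.6667, B: 0.3333), P2 plays (X: 0.3333, Y: 0.6667)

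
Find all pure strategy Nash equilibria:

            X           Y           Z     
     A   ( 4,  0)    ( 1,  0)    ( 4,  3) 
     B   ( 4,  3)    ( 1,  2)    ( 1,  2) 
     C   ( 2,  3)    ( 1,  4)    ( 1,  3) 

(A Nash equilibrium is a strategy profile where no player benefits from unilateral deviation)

Nash equilibrium: (A, Z), (B, X), (C, Y)

Work:
Best responses:
  P1 vs X: payoffs [4, 4, 2] → best response A/B (payoff 4)
  P1 vs Y: payoffs [1, 1, 1] → best response A/B/C (payoff 1)
  P1 vs Z: payoffs [4, 1, 1] → best response A (payoff 4)
  P2 vs A: payoffs [0, 0, 3] → best response Z (payoff 3)
  P2 vs B: payoffs [3, 2, 2] → best response X (payoff 3)
  P2 vs C: payoffs [3, 4, 3] → best response Y (payoff 4)
Mutual best responses: (A,Z), (B,X), (C,Y) → Nash equilibria.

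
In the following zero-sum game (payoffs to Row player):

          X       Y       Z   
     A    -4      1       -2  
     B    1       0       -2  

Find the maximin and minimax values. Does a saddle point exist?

Maximin = -2, Minimax = -2, Saddle: True

Work:
Row minimums: [-4, -2] → maximin = -2
Column maximums: [1, 1, -2] → minimax = -2
Saddle point exists! Game value = -2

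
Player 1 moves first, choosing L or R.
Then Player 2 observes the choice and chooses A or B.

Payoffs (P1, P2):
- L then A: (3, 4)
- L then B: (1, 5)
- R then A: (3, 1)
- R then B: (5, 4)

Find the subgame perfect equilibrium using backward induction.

P1 plays R, P2 plays B after L and B after R; Payoff (5, 4)

Work:
Backward induction:
After L: P2 chooses B → P1 gets 1
After R: P2 chooses B → P1 gets 5
P1 chooses R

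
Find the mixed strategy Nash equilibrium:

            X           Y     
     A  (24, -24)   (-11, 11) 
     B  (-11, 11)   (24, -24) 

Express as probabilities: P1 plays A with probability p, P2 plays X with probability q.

p = 0.5, q = 0.5

Work:
Find probabilities that make opponent indifferent:
P2 chooses q to make P1 indifferent between A and B
P1 chooses p to make P2 indifferent between X and Y
Mixed NE: P1 plays (A: 0.5, B: 0.5), P2 plays (X: 0.5, Y: 0.5)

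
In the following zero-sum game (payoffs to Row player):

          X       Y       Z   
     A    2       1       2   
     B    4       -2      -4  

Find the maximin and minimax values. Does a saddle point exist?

Maximin = 1, Minimax = 1, Saddle: True

Work:
Row minimums: [1, -4] → maximin = 1
Column maximums: [4, 1, 2] → minimax = 1
Saddle point exists! Game value = 1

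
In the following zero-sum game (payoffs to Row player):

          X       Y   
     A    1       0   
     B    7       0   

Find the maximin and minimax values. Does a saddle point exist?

Maximin = 0, Minimax = 0, Saddle: True

Work:
Row minimums: [0, 0] → maximin = 0
Column maximums: [7, 0] → minimax = 0
Saddle point exists! Game value = 0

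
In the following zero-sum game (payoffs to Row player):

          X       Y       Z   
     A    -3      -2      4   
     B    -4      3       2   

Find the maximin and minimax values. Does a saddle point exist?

Maximin = -3, Minimax = -3, Saddle: True

Work:
Row minimums: [-3, -4] → maximin = -3
Column maximums: [-3, 3, 4] → minimax = -3
Saddle point exists! Game value = -3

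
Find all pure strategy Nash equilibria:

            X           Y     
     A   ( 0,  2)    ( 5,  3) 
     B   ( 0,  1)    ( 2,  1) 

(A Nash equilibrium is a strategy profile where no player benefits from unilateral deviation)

Nash equilibrium: (A, Y), (B, X)

Work:
Best responses:
  P1 vs X: payoffs [0, 0] → best response A/B (payoff 0)
  P1 vs Y: payoffs [5, 2] → best response A (payoff 5)
  P2 vs A: payoffs [2, 3] → best response Y (payoff 3)
  P2 vs B: payoffs [1, 1] → best response X/Y (payoff 1)
Mutual best responses: (A,Y), (B,X) → Nash equilibria.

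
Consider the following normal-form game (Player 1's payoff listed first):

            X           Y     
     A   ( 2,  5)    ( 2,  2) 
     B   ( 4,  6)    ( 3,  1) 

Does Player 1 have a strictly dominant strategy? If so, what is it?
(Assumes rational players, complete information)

Yes, Player 1's strictly dominant strategy is B

Work:
A strategy strictly dominates another if it gives a strictly higher payoff against every opponent action. Compare each pair of P1's strategies column-by-column:
  A vs B: [2 vs 4, 2 vs 3] → A does not strictly dominate B (column X: 2 ≤ 4)
  B vs A: [4 vs 2, 3 vs 2] → B strictly dominates A
B strictly dominates every other strategy → strictly dominant.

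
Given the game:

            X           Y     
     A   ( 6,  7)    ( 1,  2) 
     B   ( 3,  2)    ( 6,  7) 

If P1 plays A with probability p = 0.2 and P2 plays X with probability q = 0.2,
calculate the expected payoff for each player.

E[P1] = 4.72, E[P2] = 5.4

Work:
E[P1] = p·q·π₁(A,X) + p·(1-q)·π₁(A,Y) + (1-p)·q·π₁(B,X) + (1-p)·(1-q)·π₁(B,Y)
= 0.2·0.2·6 + 0.2·0.8·1 + 0.8·0.2·3 + 0.8·0.8·6
= 4.72

E[P2] = 5.4 (similar calculation)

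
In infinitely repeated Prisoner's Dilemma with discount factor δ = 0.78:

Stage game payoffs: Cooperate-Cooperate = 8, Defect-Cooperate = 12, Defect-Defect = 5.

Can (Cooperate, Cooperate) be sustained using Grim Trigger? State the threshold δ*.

δ* = 0.5714; since δ = 0.78 ≥ 0.5714, cooperation can be sustained

Work:
For Grim Trigger:
Cooperate forever: 8/(1-δ)
Defect then punished: 12 + 5·δ/(1-δ)
Need: 8/(1-δ) ≥ 12 + 5·δ/(1-δ)
Solving: δ ≥ (T-R)/(T-P) = (12-8)/(12-5) = 0.5714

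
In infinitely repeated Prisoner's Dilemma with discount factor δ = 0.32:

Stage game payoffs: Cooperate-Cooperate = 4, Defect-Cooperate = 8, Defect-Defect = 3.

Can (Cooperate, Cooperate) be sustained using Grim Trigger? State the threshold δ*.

δ* = 0.8; since δ = 0.32 < 0.8, cooperation cannot be sustained

Work:
For Grim Trigger:
Cooperate forever: 4/(1-δ)
Defect then punished: 8 + 3·δ/(1-δ)
Need: 4/(1-δ) ≥ 8 + 3·δ/(1-δ)
Solving: δ ≥ (T-R)/(T-P) = (8-4)/(8-3) = 0.8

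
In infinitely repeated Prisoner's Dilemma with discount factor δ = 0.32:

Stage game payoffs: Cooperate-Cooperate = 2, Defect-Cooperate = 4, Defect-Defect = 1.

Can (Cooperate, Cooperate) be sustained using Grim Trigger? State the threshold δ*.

δ* = 0.6667; since δ = 0.32 < 0.6667, cooperation cannot be sustained

Work:
For Grim Trigger:
Cooperate forever: 2/(1-δ)
Defect then punished: 4 + 1·δ/(1-δ)
Need: 2/(1-δ) ≥ 4 + 1·δ/(1-δ)
Solving: δ ≥ (T-R)/(T-P) = (4-2)/(4-1) = 0.6667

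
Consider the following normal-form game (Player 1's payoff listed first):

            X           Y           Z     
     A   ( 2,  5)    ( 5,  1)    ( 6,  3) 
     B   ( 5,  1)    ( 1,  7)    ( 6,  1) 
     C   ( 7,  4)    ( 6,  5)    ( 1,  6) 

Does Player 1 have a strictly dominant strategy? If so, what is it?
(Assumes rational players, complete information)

No strictly dominant strategy exists for Player 1

Work:
A strategy strictly dominates another if it gives a strictly higher payoff against every opponent action. Compare each pair of P1's strategies column-by-column:
  A vs B: [2 vs 5, 5 vs 1, 6 vs 6] → A does not strictly dominate B (column X: 2 ≤ 5)
  A vs C: [2 vs 7, 5 vs 6, 6 vs 1] → A does not strictly dominate C (column X: 2 ≤ 7)
  B vs A: [5 vs 2, 1 vs 5, 6 vs 6] → B does not strictly dominate A (column Y: 1 ≤ 5)
  B vs C: [5 vs 7, 1 vs 6, 6 vs 1] → B does not strictly dominate C (column X: 5 ≤ 7)
  C vs A: [7 vs 2, 6 vs 5, 1 vs 6] → C does not strictly dominate A (column Z: 1 ≤ 6)
  C vs B: [7 vs 5, 6 vs 1, 1 vs 6] → C does not strictly dominate B (column Z: 1 ≤ 6)
No single strategy strictly dominates all others → no strictly dominant strategy.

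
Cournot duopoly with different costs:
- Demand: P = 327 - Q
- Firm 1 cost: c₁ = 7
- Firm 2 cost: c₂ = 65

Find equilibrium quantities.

q₁* = 126.0, q₂* = 68.0

Work:
Reaction: q₁ = (327 - 7 - q₂)/2
Reaction: q₂ = (327 - 65 - q₁)/2
Solve simultaneously:
q₁* = (327 - 2×7 + 65)/3 = 126.0
q₂* = (327 - 2×65 + 7)/3 = 68.0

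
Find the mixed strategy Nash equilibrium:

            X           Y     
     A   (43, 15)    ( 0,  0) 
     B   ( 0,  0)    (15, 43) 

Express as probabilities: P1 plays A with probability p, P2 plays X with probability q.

p = 0.7414, q = 0.2586

Work:
Find probabilities that make opponent indifferent:
P2 chooses q to make P1 indifferent between A and B
P1 chooses p to make P2 indifferent between X and Y
Mixed NE: P1 plays (A: 0.7414, B: 0.2586), P2 plays (X: 0.2586, Y: 0.7414)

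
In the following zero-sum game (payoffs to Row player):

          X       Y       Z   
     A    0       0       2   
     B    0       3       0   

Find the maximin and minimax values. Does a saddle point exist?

Maximin = 0, Minimax = 0, Saddle: True

Work:
Row minimums: [0, 0] → maximin = 0
Column maximums: [0, 3, 2] → minimax = 0
Saddle point exists! Game value = 0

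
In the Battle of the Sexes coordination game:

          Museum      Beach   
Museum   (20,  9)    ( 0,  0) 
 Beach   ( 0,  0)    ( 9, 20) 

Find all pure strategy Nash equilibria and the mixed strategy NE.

Pure NE: (Museum, Museum) and (Beach, Beach); Mixed NE: p = 0.6897, q = 0.3103

Work:
Check pure NE:
(Museum, Museum): (20, 9) - no unilateral deviation beneficial
(Beach, Beach): (9, 20) - no unilateral deviation beneficial
Mixed NE: P1 plays Museum with p = 0.6897, P2 plays Museum with q = 0.3103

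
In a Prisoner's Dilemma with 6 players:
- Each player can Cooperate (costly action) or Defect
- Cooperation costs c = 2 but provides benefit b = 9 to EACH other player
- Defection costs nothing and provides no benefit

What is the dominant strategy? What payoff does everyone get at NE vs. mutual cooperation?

Dominant: Defect; NE payoff = 0; Coop payoff = 43

Work:
Defect dominates (saves cost c = 2, benefit to others is external)
NE: All defect → everyone gets 0
If all cooperate: each receives (5)×9 - 2 = 43
Social dilemma: 43 > 0 but NE gives 0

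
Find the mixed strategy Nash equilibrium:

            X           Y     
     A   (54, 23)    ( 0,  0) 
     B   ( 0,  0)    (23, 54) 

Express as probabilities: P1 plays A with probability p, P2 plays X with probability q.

p = 0.7013, q = 0.2987

Work:
Find probabilities that make opponent indifferent:
P2 chooses q to make P1 indifferent between A and B
P1 chooses p to make P2 indifferent between X and Y
Mixed NE: P1 plays (A: 0.7013, B: 0.2987), P2 plays (X: 0.2987, Y: 0.7013)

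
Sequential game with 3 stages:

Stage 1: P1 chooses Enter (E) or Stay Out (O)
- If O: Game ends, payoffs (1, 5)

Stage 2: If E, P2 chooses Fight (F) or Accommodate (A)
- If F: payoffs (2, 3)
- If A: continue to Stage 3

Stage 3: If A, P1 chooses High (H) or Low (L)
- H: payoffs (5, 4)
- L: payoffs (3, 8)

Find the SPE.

SPE: (E, A, H); Outcome (5, 4)

Work:
Stage 3: P1 chooses H (5 vs 3)
Stage 2: P2: F->3, A->4 (anticipating H). Choose A
Stage 1: P1: O->1, E->5 (anticipating A, H). Choose E
SPE path: E -> A -> H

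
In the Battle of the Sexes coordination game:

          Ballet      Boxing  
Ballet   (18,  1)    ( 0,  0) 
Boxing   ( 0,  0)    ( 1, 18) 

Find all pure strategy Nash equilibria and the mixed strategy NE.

Pure NE: (Ballet, Ballet) and (Boxing, Boxing); Mixed NE: p = 0.9474, q = 0.0526

Work:
Check pure NE:
(Ballet, Ballet): (18, 1) - no unilateral deviation beneficial
(Boxing, Boxing): (1, 18) - no unilateral deviation beneficial
Mixed NE: P1 plays Ballet with p = 0.9474, P2 plays Ballet with q = 0.0526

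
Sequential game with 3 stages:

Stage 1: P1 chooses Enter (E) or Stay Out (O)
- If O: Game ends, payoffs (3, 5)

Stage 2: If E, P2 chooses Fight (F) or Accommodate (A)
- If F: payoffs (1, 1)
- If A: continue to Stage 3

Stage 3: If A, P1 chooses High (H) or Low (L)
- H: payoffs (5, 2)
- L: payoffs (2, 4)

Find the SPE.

SPE: (E, A, H); Outcome (5, 2)

Work:
Stage 3: P1 chooses H (5 vs 2)
Stage 2: P2: F->1, A->2 (anticipating H). Choose A
Stage 1: P1: O->3, E->5 (anticipating A, H). Choose E
SPE path: E -> A -> H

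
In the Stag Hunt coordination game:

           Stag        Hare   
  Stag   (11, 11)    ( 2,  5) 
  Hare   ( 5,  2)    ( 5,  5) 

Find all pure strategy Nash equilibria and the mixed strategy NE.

Pure NE: (Stag, Stag) and (Hare, Hare); Mixed NE: p = 0.3333, q = 0.3333

Work:
Check pure NE:
(Stag, Stag): (11, 11) - no unilateral deviation beneficial
(Hare, Hare): (5, 5) - no unilateral deviation beneficial
Mixed NE: P1 plays Stag with p = 0.3333, P2 plays Stag with q = 0.3333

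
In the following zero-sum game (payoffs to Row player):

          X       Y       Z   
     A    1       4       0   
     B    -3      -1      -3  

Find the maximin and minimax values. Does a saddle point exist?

Maximin = 0, Minimax = 0, Saddle: True

Work:
Row minimums: [0, -3] → maximin = 0
Column maximums: [1, 4, 0] → minimax = 0
Saddle point exists! Game value = 0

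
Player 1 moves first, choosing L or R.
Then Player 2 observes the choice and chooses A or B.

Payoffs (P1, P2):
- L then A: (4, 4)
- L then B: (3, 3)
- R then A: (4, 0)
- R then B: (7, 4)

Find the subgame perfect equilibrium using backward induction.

P1 plays R, P2 plays A after L and B after R; Payoff (7, 4)

Work:
Backward induction:
After L: P2 chooses A → P1 gets 4
After R: P2 chooses B → P1 gets 7
P1 chooses R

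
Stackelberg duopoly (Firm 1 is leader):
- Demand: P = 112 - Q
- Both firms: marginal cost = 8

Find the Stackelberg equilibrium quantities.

q₁* (leader) = 52.0, q₂* (follower) = 26.0

Work:
Follower's reaction: q₂ = (a - c - q₁)/2
Leader substitutes: π₁ = q₁·(a - q₁ - (a-c-q₁)/2 - c)
FOC: q₁* = (112 - 8)/2 = 52.00
Then: q₂* = (112 - 8 - 52.0)/2 = 26.00
Leader has first-mover advantage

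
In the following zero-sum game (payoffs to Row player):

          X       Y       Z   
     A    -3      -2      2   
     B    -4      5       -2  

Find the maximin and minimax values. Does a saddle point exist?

Maximin = -3, Minimax = -3, Saddle: True

Work:
Row minimums: [-3, -4] → maximin = -3
Column maximums: [-3, 5, 2] → minimax = -3
Saddle point exists! Game value = -3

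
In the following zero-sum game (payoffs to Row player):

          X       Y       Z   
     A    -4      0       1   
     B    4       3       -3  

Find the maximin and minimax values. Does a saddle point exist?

Maximin = -3, Minimax = 1, Saddle: False

Work:
Row minimums: [-4, -3] → maximin = -3
Column maximums: [4, 3, 1] → minimax = 1
No saddle point (maximin ≠ minimax). Mixed strategy needed.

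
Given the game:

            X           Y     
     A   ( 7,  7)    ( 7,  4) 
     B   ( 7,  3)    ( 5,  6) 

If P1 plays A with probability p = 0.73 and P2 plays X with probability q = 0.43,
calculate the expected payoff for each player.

E[P1] = 6.6922, E[P2] = 5.1334

Work:
E[P1] = p·q·π₁(A,X) + p·(1-q)·π₁(A,Y) + (1-p)·q·π₁(B,X) + (1-p)·(1-q)·π₁(B,Y)
= 0.73·0.43·7 + 0.73·0.57·7 + 0.27·0.43·7 + 0.27·0.57·5
= 6.6922

E[P2] = 5.1334 (similar calculation)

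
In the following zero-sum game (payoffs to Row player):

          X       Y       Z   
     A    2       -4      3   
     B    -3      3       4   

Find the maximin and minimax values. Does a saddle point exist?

Maximin = -3, Minimax = 2, Saddle: False

Work:
Row minimums: [-4, -3] → maximin = -3
Column maximums: [2, 3, 4] → minimax = 2
No saddle point (maximin ≠ minimax). Mixed strategy needed.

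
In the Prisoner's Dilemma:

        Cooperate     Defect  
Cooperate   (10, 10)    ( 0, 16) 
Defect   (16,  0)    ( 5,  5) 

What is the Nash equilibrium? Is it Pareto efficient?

(Defect, Defect) is NE; not Pareto efficient

Work:
Defect dominates Cooperate for both players:
If P2 cooperates: Defect (16) > Cooperate (10)
If P2 defects: Defect (5) > Cooperate (0)
NE: (Defect, Defect) with payoff (5, 5)
But (Cooperate, Cooperate) = (10, 10) Pareto dominates (5, 5)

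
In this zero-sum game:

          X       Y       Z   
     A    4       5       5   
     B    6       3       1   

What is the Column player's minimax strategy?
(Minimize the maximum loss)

Column should play Y or Z (all achieve the minimum), value = 5

Work:
Column player minimizes Row's maximum payoff:
Column X: max payoff to Row = 6
Column Y: max payoff to Row = 5
Column Z: max payoff to Row = 5
Minimum is 5, achieved by columns Y, Z (tied).
Each of Y or Z is a minimax strategy.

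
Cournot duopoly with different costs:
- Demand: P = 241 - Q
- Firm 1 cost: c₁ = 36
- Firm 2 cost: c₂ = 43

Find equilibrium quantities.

q₁* = 70.67, q₂* = 63.67

Work:
Reaction: q₁ = (241 - 36 - q₂)/2
Reaction: q₂ = (241 - 43 - q₁)/2
Solve simultaneously:
q₁* = (241 - 2×36 + 43)/3 = 70.67
q₂* = (241 - 2×43 + 36)/3 = 63.67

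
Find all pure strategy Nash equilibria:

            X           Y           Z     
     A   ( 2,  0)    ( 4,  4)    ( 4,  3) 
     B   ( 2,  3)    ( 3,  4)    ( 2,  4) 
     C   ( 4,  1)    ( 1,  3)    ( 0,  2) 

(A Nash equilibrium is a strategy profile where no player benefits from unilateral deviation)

Nash equilibrium: (A, Y)

Work:
Best responses:
  P1 vs X: payoffs [2, 2, 4] → best response C (payoff 4)
  P1 vs Y: payoffs [4, 3, 1] → best response A (payoff 4)
  P1 vs Z: payoffs [4, 2, 0] → best response A (payoff 4)
  P2 vs A: payoffs [0, 4, 3] → best response Y (payoff 4)
  P2 vs B: payoffs [3, 4, 4] → best response Y/Z (payoff 4)
  P2 vs C: payoffs [1, 3, 2] → best response Y (payoff 3)
Mutual best responses: (A,Y) → Nash equilibria.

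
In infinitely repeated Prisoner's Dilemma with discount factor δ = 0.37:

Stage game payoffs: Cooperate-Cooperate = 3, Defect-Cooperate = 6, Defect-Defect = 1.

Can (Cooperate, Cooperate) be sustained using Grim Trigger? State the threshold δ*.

δ* = 0.6; since δ = 0.37 < 0.6, cooperation cannot be sustained

Work:
For Grim Trigger:
Cooperate forever: 3/(1-δ)
Defect then punished: 6 + 1·δ/(1-δ)
Need: 3/(1-δ) ≥ 6 + 1·δ/(1-δ)
Solving: δ ≥ (T-R)/(T-P) = (6-3)/(6-1) = 0.6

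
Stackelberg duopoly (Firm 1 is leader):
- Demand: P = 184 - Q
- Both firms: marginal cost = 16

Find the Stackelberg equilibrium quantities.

q₁* (leader) = 84.0, q₂* (follower) = 42.0

Work:
Follower's reaction: q₂ = (a - c - q₁)/2
Leader substitutes: π₁ = q₁·(a - q₁ - (a-c-q₁)/2 - c)
FOC: q₁* = (184 - 16)/2 = 84.00
Then: q₂* = (184 - 16 - 84.0)/2 = 42.00
Leader has first-mover advantage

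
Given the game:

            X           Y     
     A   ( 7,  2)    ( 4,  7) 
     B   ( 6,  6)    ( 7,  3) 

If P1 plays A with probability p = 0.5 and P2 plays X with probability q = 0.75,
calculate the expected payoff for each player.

E[P1] = 6.25, E[P2] = 4.25

Work:
E[P1] = p·q·π₁(A,X) + p·(1-q)·π₁(A,Y) + (1-p)·q·π₁(B,X) + (1-p)·(1-q)·π₁(B,Y)
= 0.5·0.75·7 + 0.5·0.25·4 + 0.5·0.75·6 + 0.5·0.25·7
= 6.25

E[P2] = 4.25 (similar calculation)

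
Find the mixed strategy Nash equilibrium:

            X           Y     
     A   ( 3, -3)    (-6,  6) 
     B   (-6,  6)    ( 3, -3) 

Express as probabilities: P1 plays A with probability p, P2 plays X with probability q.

p = 0.5, q = 0.5

Work:
Find probabilities that make opponent indifferent:
P2 chooses q to make P1 indifferent between A and B
P1 chooses p to make P2 indifferent between X and Y
Mixed NE: P1 plays (A: 0.5, B: 0.5), P2 plays (X: 0.5, Y: 0.5)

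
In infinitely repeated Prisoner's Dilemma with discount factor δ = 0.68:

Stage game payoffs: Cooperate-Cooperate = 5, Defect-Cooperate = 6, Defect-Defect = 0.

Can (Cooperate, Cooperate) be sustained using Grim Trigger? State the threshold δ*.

δ* = 0.1667; since δ = 0.68 ≥ 0.1667, cooperation can be sustained

Work:
For Grim Trigger:
Cooperate forever: 5/(1-δ)
Defect then punished: 6 + 0·δ/(1-δ)
Need: 5/(1-δ) ≥ 6 + 0·δ/(1-δ)
Solving: δ ≥ (T-R)/(T-P) = (6-5)/(6-0) = 0.1667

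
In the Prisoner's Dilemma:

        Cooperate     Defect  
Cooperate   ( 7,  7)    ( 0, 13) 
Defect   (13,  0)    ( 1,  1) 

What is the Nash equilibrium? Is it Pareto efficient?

(Defect, Defect) is NE; not Pareto efficient

Work:
Defect dominates Cooperate for both players:
If P2 cooperates: Defect (13) > Cooperate (7)
If P2 defects: Defect (1) > Cooperate (0)
NE: (Defect, Defect) with payoff (1, 1)
But (Cooperate, Cooperate) = (7, 7) Pareto dominates (1, 1)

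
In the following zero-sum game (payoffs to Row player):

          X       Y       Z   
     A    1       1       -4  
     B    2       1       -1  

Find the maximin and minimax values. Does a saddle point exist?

Maximin = -1, Minimax = -1, Saddle: True

Work:
Row minimums: [-4, -1] → maximin = -1
Column maximums: [2, 1, -1] → minimax = -1
Saddle point exists! Game value = -1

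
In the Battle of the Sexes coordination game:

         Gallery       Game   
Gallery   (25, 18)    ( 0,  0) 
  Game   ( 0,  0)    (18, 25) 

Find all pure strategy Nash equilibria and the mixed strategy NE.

Pure NE: (Gallery, Gallery) and (Game, Game); Mixed NE: p = 0.5814, q = 0.4186

Work:
Check pure NE:
(Gallery, Gallery): (25, 18) - no unilateral deviation beneficial
(Game, Game): (18, 25) - no unilateral deviation beneficial
Mixed NE: P1 plays Gallery with p = 0.5814, P2 plays Gallery with q = 0.4186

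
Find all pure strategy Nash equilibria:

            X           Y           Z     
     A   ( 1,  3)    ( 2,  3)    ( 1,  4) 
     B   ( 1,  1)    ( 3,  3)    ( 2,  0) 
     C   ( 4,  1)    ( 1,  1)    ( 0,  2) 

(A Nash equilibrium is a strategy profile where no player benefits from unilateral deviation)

Nash equilibrium: (B, Y)

Work:
Best responses:
  P1 vs X: payoffs [1, 1, 4] → best response C (payoff 4)
  P1 vs Y: payoffs [2, 3, 1] → best response B (payoff 3)
  P1 vs Z: payoffs [1, 2, 0] → best response B (payoff 2)
  P2 vs A: payoffs [3, 3, 4] → best response Z (payoff 4)
  P2 vs B: payoffs [1, 3, 0] → best response Y (payoff 3)
  P2 vs C: payoffs [1, 1, 2] → best response Z (payoff 2)
Mutual best responses: (B,Y) → Nash equilibria.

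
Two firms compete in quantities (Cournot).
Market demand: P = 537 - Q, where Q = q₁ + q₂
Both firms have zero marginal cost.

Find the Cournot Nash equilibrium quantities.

q₁* = q₂* = 179.0; P* = 179.0

Work:
Profit: π_i = P·q_i = (a - q_i - q_j)·q_i
FOC: ∂π_i/∂q_i = a - 2q_i - q_j = 0
Reaction function: q_i = (537 - q_j)/2
Symmetry: q* = 537/3 = 179.0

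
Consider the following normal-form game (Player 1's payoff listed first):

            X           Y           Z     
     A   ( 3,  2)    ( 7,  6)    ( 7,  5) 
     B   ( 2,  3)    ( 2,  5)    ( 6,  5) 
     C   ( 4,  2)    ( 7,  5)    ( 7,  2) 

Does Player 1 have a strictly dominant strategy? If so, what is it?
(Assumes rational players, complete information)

No strictly dominant strategy exists for Player 1

Work:
A strategy strictly dominates another if it gives a strictly higher payoff against every opponent action. Compare each pair of P1's strategies column-by-column:
  A vs B: [3 vs 2, 7 vs 2, 7 vs 6] → A strictly dominates B
  A vs C: [3 vs 4, 7 vs 7, 7 vs 7] → A does not strictly dominate C (column X: 3 ≤ 4)
  B vs A: [2 vs 3, 2 vs 7, 6 vs 7] → B does not strictly dominate A (column X: 2 ≤ 3)
  B vs C: [2 vs 4, 2 vs 7, 6 vs 7] → B does not strictly dominate C (column X: 2 ≤ 4)
  C vs A: [4 vs 3, 7 vs 7, 7 vs 7] → C does not strictly dominate A (column Y: 7 ≤ 7)
  C vs B: [4 vs 2, 7 vs 2, 7 vs 6] → C strictly dominates B
No single strategy strictly dominates all others → no strictly dominant strategy.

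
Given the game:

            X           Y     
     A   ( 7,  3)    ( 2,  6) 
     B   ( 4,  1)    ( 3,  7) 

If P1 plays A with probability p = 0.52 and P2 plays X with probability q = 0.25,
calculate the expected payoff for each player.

E[P1] = 3.25, E[P2] = 5.37

Work:
E[P1] = p·q·π₁(A,X) + p·(1-q)·π₁(A,Y) + (1-p)·q·π₁(B,X) + (1-p)·(1-q)·π₁(B,Y)
= 0.52·0.25·7 + 0.52·0.75·2 + 0.48·0.25·4 + 0.48·0.75·3
= 3.25

E[P2] = 5.37 (similar calculation)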